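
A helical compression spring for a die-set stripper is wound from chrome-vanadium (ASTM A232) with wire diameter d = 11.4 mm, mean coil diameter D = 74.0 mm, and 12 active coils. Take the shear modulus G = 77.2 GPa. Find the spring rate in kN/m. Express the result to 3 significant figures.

33.5 kN/m

k = Gd⁴/(8D³N_a) = (77.2×10³ × 11.4⁴) / (8 × 74.0³ × 12)
  = 1.30388e+09 / 3.89015e+07 = 33.517 N/mm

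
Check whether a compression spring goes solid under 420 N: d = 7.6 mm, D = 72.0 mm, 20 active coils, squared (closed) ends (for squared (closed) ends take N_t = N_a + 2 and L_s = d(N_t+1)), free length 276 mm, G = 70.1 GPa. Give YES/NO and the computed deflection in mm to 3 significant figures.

YES, δ = 107 mm

k = Gd⁴/(8D³N_a) = (70.1×10³)(7.6⁴)/(8·72.0³·20) = 3.9161 N/mm
N_t = 22; L_s = 7.6·23 = 174.8 mm; δ_solid = L₀ − L_s = 276 − 174.8 = 101.2 mm
δ = F/k = 420/3.9161 = 107.25 mm
δ ≥ δ_solid → spring goes solid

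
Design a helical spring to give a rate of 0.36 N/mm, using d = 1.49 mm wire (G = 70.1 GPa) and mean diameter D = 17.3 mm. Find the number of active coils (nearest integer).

N_a = Gd⁴/(8D³k) = (70.1×10³ × 1.49⁴)/(8 × 17.3³ × 0.36)
    = 345512 / 14911.8 = 23.17 → 23 coils

23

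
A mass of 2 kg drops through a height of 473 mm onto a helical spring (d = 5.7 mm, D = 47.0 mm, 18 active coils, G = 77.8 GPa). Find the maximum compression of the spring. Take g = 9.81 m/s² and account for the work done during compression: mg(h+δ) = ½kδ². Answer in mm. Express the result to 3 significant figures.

k = Gd⁴/(8D³N_a) = (77.8×10³)(5.7⁴)/(8·47.0³·18) = 5.4932 N/mm
W = mg = 2 × 9.81 = 19.62 N
½kδ² − Wδ − Wh = 0 → δ = (W + √(W² + 2kWh))/k
δ = (19.62 + √(384.94 + 101956))/5.4932 = (19.62 + 319.91)/5.4932 = 61.809 mm

61.8 mm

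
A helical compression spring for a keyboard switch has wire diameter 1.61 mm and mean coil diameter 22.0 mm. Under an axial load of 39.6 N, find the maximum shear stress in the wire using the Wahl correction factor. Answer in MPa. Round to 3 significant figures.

Spring index C = D/d = 22.0/1.61 = 13.6646
K_W = (4C−1)/(4C−4) + 0.615/C = 53.658/50.658 + 0.0450 = 1.1042
τ₀ = 8FD/(πd³) = 8·39.6·22.0/(π·1.61³) = 6969.6/13.111 = 531.59 MPa
τ_max = K·τ₀ = 1.1042 × 531.59 = 587 MPa

587 MPa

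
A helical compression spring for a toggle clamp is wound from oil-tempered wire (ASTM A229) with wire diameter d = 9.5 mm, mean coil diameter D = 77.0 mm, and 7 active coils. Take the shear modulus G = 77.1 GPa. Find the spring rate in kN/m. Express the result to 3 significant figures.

24.6 kN/m

k = Gd⁴/(8D³N_a) = (77.1×10³ × 9.5⁴) / (8 × 77.0³ × 7)
  = 6.27984e+08 / 2.55658e+07 = 24.563 N/mm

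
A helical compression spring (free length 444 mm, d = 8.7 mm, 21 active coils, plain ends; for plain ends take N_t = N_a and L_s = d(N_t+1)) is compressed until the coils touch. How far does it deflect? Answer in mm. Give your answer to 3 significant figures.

253 mm

N_t = 21; L_s = 8.7·22 = 191.4 mm
δ_solid = L₀ − L_s = 444 − 191.4 = 252.6 mm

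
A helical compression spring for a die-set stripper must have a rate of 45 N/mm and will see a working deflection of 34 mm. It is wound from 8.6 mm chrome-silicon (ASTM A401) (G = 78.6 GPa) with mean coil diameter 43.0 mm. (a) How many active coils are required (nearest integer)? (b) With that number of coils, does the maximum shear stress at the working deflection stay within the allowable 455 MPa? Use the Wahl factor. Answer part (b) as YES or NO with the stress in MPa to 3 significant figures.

N_a = Gd⁴/(8D³k) = (78.6×10³)(8.6⁴)/(8·43.0³·45) = 15.02 → N_a = 15
Actual rate k = Gd⁴/(8D³·15) = 45.064 N/mm
Working load F = kδ = 45.064·34 = 1532.2 N
C = 43.0/8.6 = 5.0000; K_W = (4C−1)/(4C−4)+0.615/C = 1.3105
τ_max = K_W·8FD/(πd³) = 1.3105·263.77 = 345.67 MPa
τ_max ≤ 455 MPa → acceptable

(a) 15 coils; (b) YES, τ_max = 346 MPa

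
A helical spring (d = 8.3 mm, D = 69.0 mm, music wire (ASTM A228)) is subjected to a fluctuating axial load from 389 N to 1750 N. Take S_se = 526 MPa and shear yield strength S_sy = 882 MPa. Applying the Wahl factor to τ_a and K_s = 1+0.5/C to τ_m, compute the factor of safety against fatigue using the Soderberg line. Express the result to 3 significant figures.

C = D/d = 69.0/8.3 = 8.3133; K_W = (4C−1)/(4C−4)+0.615/C = 1.1765; K_s = 1+0.5/C = 1.0601
F_a = (F_max−F_min)/2 = 680.5 N; F_m = (F_max+F_min)/2 = 1069.5 N
τ_a = K_W·8F_aD/(πd³) = 1.1765 × 209.11 = 246.03 MPa
τ_m = K_s·8F_mD/(πd³) = 1.0601 × 328.65 = 348.42 MPa
Soderberg: 1/n_f = τ_a/S_se + τ_m/S_sy = 246.03/526 + 348.42/882 = 0.46774 + 0.39503 = 0.86277
n_f = 1/0.86277 = 1.159

1.16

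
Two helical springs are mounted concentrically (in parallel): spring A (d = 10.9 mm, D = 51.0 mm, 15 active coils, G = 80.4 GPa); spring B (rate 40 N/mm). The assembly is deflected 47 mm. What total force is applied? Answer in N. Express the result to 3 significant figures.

5230 N

k_A = Gd⁴/(8D³N_a) = (80.4×10³)(10.9⁴)/(8·51.0³·15) = 71.297 N/mm
Parallel: k_eq = 71.297 + 40 = 111.3 N/mm
F = k_eq·δ = 111.3·47 = 5231 N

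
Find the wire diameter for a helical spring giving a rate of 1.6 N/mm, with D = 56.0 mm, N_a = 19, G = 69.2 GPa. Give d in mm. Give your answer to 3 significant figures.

d = (8D³N_a·k / G)^(1/4) = (8·56.0³·19·1.6 / (69.2×10³))^0.25
  = (617.19)^0.25 = 4.9843 mm

4.98 mm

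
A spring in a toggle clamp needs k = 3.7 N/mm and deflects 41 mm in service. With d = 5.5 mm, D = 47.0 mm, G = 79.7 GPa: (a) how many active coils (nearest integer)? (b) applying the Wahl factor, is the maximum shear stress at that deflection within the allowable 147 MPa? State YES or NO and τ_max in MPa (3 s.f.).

N_a = Gd⁴/(8D³k) = (79.7×10³)(5.5⁴)/(8·47.0³·3.7) = 23.73 → N_a = 24
Actual rate k = Gd⁴/(8D³·24) = 3.6586 N/mm
Working load F = kδ = 3.6586·41 = 150 N
C = 47.0/5.5 = 8.5455; K_W = (4C−1)/(4C−4)+0.615/C = 1.1714
τ_max = K_W·8FD/(πd³) = 1.1714·107.91 = 126.4 MPa
τ_max ≤ 147 MPa → acceptable

(a) 24 coils; (b) YES, τ_max = 126 MPa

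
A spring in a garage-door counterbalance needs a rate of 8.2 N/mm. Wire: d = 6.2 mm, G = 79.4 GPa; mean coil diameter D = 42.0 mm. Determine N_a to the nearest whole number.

N_a = Gd⁴/(8D³k) = (79.4×10³ × 6.2⁴)/(8 × 42.0³ × 8.2)
    = 1.17324e+08 / 4.86017e+06 = 24.14 → 24 coils

24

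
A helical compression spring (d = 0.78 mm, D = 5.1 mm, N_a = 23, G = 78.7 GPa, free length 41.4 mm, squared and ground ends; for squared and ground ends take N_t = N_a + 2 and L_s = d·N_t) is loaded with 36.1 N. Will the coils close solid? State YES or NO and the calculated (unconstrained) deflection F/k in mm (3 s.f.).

k = Gd⁴/(8D³N_a) = (78.7×10³)(0.78⁴)/(8·5.1³·23) = 1.1935 N/mm
N_t = 25; L_s = 0.78·25 = 19.5 mm; δ_solid = L₀ − L_s = 41.4 − 19.5 = 21.9 mm
δ = F/k = 36.1/1.1935 = 30.247 mm
δ ≥ δ_solid → spring goes solid

YES, δ = 30.2 mm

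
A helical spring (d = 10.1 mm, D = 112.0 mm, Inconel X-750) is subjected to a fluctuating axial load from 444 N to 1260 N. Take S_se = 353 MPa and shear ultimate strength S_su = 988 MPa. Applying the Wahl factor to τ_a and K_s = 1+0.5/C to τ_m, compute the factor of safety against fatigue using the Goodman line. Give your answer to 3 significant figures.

C = D/d = 112.0/10.1 = 11.0891; K_W = (4C−1)/(4C−4)+0.615/C = 1.1298; K_s = 1+0.5/C = 1.0451
F_a = (F_max−F_min)/2 = 408 N; F_m = (F_max+F_min)/2 = 852 N
τ_a = K_W·8F_aD/(πd³) = 1.1298 × 112.94 = 127.6 MPa
τ_m = K_s·8F_mD/(πd³) = 1.0451 × 235.85 = 246.48 MPa
Goodman: 1/n_f = τ_a/S_se + τ_m/S_su = 127.6/353 + 246.48/988 = 0.36148 + 0.24948 = 0.61095
n_f = 1/0.61095 = 1.637

1.64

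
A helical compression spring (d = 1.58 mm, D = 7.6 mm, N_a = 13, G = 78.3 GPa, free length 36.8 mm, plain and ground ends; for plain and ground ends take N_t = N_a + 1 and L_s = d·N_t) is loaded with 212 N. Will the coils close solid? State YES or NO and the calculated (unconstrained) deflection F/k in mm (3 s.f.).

YES, δ = 19.8 mm

k = Gd⁴/(8D³N_a) = (78.3×10³)(1.58⁴)/(8·7.6³·13) = 10.688 N/mm
N_t = 14; L_s = 1.58·14 = 22.12 mm; δ_solid = L₀ − L_s = 36.8 − 22.12 = 14.68 mm
δ = F/k = 212/10.688 = 19.834 mm
δ ≥ δ_solid → spring goes solid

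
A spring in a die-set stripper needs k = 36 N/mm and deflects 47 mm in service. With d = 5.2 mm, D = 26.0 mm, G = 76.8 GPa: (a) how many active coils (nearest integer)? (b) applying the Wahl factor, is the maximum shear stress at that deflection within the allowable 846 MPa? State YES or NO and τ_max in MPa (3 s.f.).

N_a = Gd⁴/(8D³k) = (76.8×10³)(5.2⁴)/(8·26.0³·36) = 11.09 → N_a = 11
Actual rate k = Gd⁴/(8D³·11) = 36.305 N/mm
Working load F = kδ = 36.305·47 = 1706.4 N
C = 26.0/5.2 = 5.0000; K_W = (4C−1)/(4C−4)+0.615/C = 1.3105
τ_max = K_W·8FD/(πd³) = 1.3105·803.48 = 1053 MPa
τ_max > 846 MPa → exceeds allowable

(a) 11 coils; (b) NO, τ_max = 1050 MPa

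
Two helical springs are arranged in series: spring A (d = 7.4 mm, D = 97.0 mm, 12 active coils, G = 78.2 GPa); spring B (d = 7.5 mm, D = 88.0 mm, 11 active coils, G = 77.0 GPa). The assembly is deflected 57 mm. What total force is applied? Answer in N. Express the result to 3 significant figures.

k_A = Gd⁴/(8D³N_a) = (78.2×10³)(7.4⁴)/(8·97.0³·12) = 2.6764 N/mm
k_B = Gd⁴/(8D³N_a) = (77.0×10³)(7.5⁴)/(8·88.0³·11) = 4.0626 N/mm
Series: 1/k_eq = 1/2.6764 + 1/4.0626 = 0.61979; k_eq = 1.6135 N/mm
F = k_eq·δ = 1.6135·57 = 91.967 N

92.0 N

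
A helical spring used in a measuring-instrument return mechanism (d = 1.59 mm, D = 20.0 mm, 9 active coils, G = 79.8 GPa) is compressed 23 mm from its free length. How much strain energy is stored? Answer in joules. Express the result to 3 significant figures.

k = Gd⁴/(8D³N_a) = (79.8×10³)(1.59⁴)/(8·20.0³·9) = 0.88546 N/mm
U = ½kδ² = 0.5 × 0.88546 × 23² = 234.2 N·mm = 0.2342 J

0.234 J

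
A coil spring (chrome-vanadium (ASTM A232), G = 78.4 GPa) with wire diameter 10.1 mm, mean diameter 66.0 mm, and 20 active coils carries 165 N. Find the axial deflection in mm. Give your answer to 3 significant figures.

k = Gd⁴/(8D³N_a) = (78.4×10³)(10.1⁴)/(8·66.0³·20) = 17.736 N/mm
δ = F/k = 165 / 17.736 = 9.3032 mm

9.30 mm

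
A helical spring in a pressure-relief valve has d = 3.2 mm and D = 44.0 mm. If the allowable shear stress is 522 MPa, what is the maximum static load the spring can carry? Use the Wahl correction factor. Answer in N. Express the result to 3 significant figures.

138 N

C = D/d = 44.0/3.2 = 13.7500
K_W = (4C−1)/(4C−4) + 0.615/C = 54.000/51.000 + 0.0447 = 1.1036
τ_max = K·8FD/(πd³) → F_max = τ_allow·πd³/(8DK)
F_max = 522·π·3.2³/(8·44.0·1.1036) = 53737/388.45 = 138.34 N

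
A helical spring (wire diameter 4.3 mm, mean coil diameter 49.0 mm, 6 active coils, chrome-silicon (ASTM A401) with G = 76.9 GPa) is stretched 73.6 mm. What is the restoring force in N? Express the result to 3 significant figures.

343 N

k = Gd⁴/(8D³N_a) = (76.9×10³)(4.3⁴)/(8·49.0³·6) = 4.6555 N/mm
F = k·δ = 4.6555 × 73.6 = 342.65 N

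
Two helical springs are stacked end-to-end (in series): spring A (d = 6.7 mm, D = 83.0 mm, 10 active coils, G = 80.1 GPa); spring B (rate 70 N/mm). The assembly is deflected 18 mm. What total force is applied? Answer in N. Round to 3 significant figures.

k_A = Gd⁴/(8D³N_a) = (80.1×10³)(6.7⁴)/(8·83.0³·10) = 3.5286 N/mm
Series: 1/k_eq = 1/3.5286 + 1/70 = 0.29768; k_eq = 3.3593 N/mm
F = k_eq·δ = 3.3593·18 = 60.467 N

60.5 N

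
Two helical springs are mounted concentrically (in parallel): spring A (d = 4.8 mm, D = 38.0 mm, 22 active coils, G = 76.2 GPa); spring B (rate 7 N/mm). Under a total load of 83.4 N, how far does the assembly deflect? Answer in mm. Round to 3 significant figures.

7.45 mm

k_A = Gd⁴/(8D³N_a) = (76.2×10³)(4.8⁴)/(8·38.0³·22) = 4.1885 N/mm
Parallel: k_eq = 4.1885 + 7 = 11.188 N/mm
δ = F/k_eq = 83.4/11.188 = 7.4541 mm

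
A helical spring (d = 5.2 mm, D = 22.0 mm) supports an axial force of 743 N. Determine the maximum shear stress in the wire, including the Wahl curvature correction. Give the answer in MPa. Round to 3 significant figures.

Spring index C = D/d = 22.0/5.2 = 4.2308
K_W = (4C−1)/(4C−4) + 0.615/C = 15.923/12.923 + 0.1454 = 1.3775
τ₀ = 8FD/(πd³) = 8·743·22.0/(π·5.2³) = 130768/441.73 = 296.03 MPa
τ_max = K·τ₀ = 1.3775 × 296.03 = 407.79 MPa

408 MPa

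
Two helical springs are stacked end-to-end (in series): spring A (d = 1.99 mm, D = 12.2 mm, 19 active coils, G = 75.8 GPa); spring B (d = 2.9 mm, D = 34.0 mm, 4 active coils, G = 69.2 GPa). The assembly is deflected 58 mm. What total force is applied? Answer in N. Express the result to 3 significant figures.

k_A = Gd⁴/(8D³N_a) = (75.8×10³)(1.99⁴)/(8·12.2³·19) = 4.3068 N/mm
k_B = Gd⁴/(8D³N_a) = (69.2×10³)(2.9⁴)/(8·34.0³·4) = 3.8914 N/mm
Series: 1/k_eq = 1/4.3068 + 1/3.8914 = 0.48916; k_eq = 2.0443 N/mm
F = k_eq·δ = 2.0443·58 = 118.57 N

119 N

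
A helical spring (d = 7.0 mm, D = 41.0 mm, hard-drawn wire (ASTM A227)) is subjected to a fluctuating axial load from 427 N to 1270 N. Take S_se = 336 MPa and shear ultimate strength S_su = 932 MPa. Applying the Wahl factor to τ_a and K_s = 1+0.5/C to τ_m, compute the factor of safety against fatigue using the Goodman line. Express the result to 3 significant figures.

1.28

C = D/d = 41.0/7.0 = 5.8571; K_W = (4C−1)/(4C−4)+0.615/C = 1.2594; K_s = 1+0.5/C = 1.0854
F_a = (F_max−F_min)/2 = 421.5 N; F_m = (F_max+F_min)/2 = 848.5 N
τ_a = K_W·8F_aD/(πd³) = 1.2594 × 128.3 = 161.58 MPa
τ_m = K_s·8F_mD/(πd³) = 1.0854 × 258.27 = 280.32 MPa
Goodman: 1/n_f = τ_a/S_se + τ_m/S_su = 161.58/336 + 280.32/932 = 0.48090 + 0.30078 = 0.78168
n_f = 1/0.78168 = 1.279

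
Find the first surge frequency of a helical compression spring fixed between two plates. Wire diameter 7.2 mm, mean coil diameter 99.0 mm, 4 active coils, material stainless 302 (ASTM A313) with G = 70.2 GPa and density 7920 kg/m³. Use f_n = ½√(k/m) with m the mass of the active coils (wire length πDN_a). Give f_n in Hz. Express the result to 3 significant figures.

61.5 Hz

k = Gd⁴/(8D³N_a) = (70.2×10³)(7.2⁴)/(8·99.0³·4) = 6.0759 N/mm = 6075.9 N/m
Wire length L = πDN_a = π·99.0·4 = 1244.1 mm
m = ρ·(πd²/4)·L = 7920 × 40.715×10⁻⁶ m² × 1.2441 m = 0.40117 kg
f_n = ½√(k/m) = 0.5·√(6075.9/0.40117) = 0.5·√(15146) = 61.534 Hz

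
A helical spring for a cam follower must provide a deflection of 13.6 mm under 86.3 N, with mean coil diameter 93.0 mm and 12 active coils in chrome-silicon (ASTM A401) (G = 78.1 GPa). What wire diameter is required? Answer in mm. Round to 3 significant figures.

8.90 mm

Required rate k = F/δ = 86.3/13.6 = 6.3456 N/mm
d = (8D³N_a·k / G)^(1/4) = (8·93.0³·12·6.3456 / (78.1×10³))^0.25
  = (6273.9)^0.25 = 8.8999 mm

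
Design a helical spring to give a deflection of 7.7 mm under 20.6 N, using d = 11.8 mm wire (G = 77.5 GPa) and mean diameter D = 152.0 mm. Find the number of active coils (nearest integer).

Required rate k = F/δ = 20.6/7.7 = 2.6753 N/mm
N_a = Gd⁴/(8D³k) = (77.5×10³ × 11.8⁴)/(8 × 152.0³ × 2.6753)
    = 1.50255e+09 / 7.51618e+07 = 19.99 → 20 coils

20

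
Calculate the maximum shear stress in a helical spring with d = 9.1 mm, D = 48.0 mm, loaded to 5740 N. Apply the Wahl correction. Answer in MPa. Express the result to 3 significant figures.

Spring index C = D/d = 48.0/9.1 = 5.2747
K_W = (4C−1)/(4C−4) + 0.615/C = 20.099/17.099 + 0.1166 = 1.2920
τ₀ = 8FD/(πd³) = 8·5740·48.0/(π·9.1³) = 2.20416e+06/2367.4 = 931.04 MPa
τ_max = K·τ₀ = 1.2920 × 931.04 = 1202.9 MPa

1200 MPa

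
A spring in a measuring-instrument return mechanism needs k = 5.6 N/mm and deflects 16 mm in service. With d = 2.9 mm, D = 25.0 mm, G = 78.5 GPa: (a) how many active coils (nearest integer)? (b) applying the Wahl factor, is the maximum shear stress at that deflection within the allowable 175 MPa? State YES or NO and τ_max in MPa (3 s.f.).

(a) 8 coils; (b) NO, τ_max = 271 MPa

N_a = Gd⁴/(8D³k) = (78.5×10³)(2.9⁴)/(8·25.0³·5.6) = 7.932 → N_a = 8
Actual rate k = Gd⁴/(8D³·8) = 5.5522 N/mm
Working load F = kδ = 5.5522·16 = 88.834 N
C = 25.0/2.9 = 8.6207; K_W = (4C−1)/(4C−4)+0.615/C = 1.1698
τ_max = K_W·8FD/(πd³) = 1.1698·231.88 = 271.25 MPa
τ_max > 175 MPa → exceeds allowable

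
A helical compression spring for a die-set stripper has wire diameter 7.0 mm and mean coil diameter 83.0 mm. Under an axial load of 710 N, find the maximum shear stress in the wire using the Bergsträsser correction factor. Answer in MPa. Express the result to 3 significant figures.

Spring index C = D/d = 83.0/7.0 = 11.8571
K_B = (4C+2)/(4C−3) = 49.429/44.429 = 1.1125
τ₀ = 8FD/(πd³) = 8·710·83.0/(π·7.0³) = 471440/1077.6 = 437.5 MPa
τ_max = K·τ₀ = 1.1125 × 437.5 = 486.74 MPa

487 MPa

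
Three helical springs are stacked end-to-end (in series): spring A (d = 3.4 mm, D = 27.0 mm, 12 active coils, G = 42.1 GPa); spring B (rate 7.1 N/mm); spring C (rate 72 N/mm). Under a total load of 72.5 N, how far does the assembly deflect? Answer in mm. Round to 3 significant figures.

35.6 mm

k_A = Gd⁴/(8D³N_a) = (42.1×10³)(3.4⁴)/(8·27.0³·12) = 2.9774 N/mm
Series: 1/k_eq = 1/2.9774 + 1/7.1 + 1/72 = 0.4906; k_eq = 2.0383 N/mm
δ = F/k_eq = 72.5/2.0383 = 35.568 mm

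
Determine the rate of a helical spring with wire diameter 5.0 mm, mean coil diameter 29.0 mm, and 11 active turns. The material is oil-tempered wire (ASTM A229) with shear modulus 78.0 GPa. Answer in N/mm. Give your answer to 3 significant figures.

22.7 N/mm

k = Gd⁴/(8D³N_a) = (78.0×10³ × 5.0⁴) / (8 × 29.0³ × 11)
  = 4.875e+07 / 2.14623e+06 = 22.714 N/mm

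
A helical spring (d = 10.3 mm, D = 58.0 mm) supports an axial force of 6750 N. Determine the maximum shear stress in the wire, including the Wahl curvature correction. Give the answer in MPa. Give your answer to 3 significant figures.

Spring index C = D/d = 58.0/10.3 = 5.6311
K_W = (4C−1)/(4C−4) + 0.615/C = 21.524/18.524 + 0.1092 = 1.2712
τ₀ = 8FD/(πd³) = 8·6750·58.0/(π·10.3³) = 3.132e+06/3432.9 = 912.35 MPa
τ_max = K·τ₀ = 1.2712 × 912.35 = 1159.7 MPa

1160 MPa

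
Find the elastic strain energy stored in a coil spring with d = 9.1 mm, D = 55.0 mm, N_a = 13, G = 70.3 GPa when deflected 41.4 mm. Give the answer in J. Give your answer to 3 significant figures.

23.9 J

k = Gd⁴/(8D³N_a) = (70.3×10³)(9.1⁴)/(8·55.0³·13) = 27.861 N/mm
U = ½kδ² = 0.5 × 27.861 × 41.4² = 23876 N·mm = 23.876 J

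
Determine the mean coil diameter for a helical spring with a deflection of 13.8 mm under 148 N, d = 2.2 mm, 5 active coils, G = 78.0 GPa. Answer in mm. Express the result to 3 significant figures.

16.2 mm

Required rate k = F/δ = 148/13.8 = 10.725 N/mm
D = (Gd⁴/(8N_a·k))^(1/3) = (78.0×10³·2.2⁴/(8·5·10.725))^(1/3)
  = (4259.34)^(1/3) = 16.2099 mm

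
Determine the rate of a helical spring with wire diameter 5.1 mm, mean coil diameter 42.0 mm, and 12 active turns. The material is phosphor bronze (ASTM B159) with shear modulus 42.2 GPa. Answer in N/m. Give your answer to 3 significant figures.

4010 N/m

k = Gd⁴/(8D³N_a) = (42.2×10³ × 5.1⁴) / (8 × 42.0³ × 12)
  = 2.85491e+07 / 7.11245e+06 = 4.014 N/mm = 4014 N/m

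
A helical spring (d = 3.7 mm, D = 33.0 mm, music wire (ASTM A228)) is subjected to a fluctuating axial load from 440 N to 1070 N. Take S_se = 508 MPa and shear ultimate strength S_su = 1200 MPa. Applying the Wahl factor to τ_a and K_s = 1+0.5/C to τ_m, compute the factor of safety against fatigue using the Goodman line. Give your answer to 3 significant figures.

C = D/d = 33.0/3.7 = 8.9189; K_W = (4C−1)/(4C−4)+0.615/C = 1.1637; K_s = 1+0.5/C = 1.0561
F_a = (F_max−F_min)/2 = 315 N; F_m = (F_max+F_min)/2 = 755 N
τ_a = K_W·8F_aD/(πd³) = 1.1637 × 522.59 = 608.12 MPa
τ_m = K_s·8F_mD/(πd³) = 1.0561 × 1252.6 = 1322.8 MPa
Goodman: 1/n_f = τ_a/S_se + τ_m/S_su = 608.12/508 + 1322.8/1200 = 1.19708 + 1.10231 = 2.2994
n_f = 1/2.2994 = 0.4349

0.435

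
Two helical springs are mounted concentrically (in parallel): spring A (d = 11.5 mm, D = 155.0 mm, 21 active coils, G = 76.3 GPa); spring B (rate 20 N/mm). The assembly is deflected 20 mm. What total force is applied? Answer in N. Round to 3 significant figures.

k_A = Gd⁴/(8D³N_a) = (76.3×10³)(11.5⁴)/(8·155.0³·21) = 2.1331 N/mm
Parallel: k_eq = 2.1331 + 20 = 22.133 N/mm
F = k_eq·δ = 22.133·20 = 442.66 N

443 N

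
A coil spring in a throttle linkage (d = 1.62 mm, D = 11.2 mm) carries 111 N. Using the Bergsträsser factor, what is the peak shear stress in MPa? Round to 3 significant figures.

Spring index C = D/d = 11.2/1.62 = 6.9136
K_B = (4C+2)/(4C−3) = 29.654/24.654 = 1.2028
τ₀ = 8FD/(πd³) = 8·111·11.2/(π·1.62³) = 9945.6/13.357 = 744.62 MPa
τ_max = K·τ₀ = 1.2028 × 744.62 = 895.63 MPa

896 MPa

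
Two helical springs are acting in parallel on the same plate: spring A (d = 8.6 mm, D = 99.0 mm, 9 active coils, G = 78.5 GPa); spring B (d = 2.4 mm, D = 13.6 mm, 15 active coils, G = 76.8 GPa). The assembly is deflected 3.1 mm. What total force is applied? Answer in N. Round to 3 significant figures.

k_A = Gd⁴/(8D³N_a) = (78.5×10³)(8.6⁴)/(8·99.0³·9) = 6.1465 N/mm
k_B = Gd⁴/(8D³N_a) = (76.8×10³)(2.4⁴)/(8·13.6³·15) = 8.4413 N/mm
Parallel: k_eq = 6.1465 + 8.4413 = 14.588 N/mm
F = k_eq·δ = 14.588·3.1 = 45.222 N

45.2 N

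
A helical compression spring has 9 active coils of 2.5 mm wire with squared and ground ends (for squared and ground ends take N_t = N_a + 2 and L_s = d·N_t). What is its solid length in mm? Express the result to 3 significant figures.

27.5 mm

squared and ground ends: N_t = N_a + 2 = 9 + 2 = 11
L_s = d·N_t = 2.5 × 11 = 27.5 mm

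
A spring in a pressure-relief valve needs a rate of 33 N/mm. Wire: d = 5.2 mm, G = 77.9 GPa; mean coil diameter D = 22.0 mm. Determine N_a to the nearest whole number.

N_a = Gd⁴/(8D³k) = (77.9×10³ × 5.2⁴)/(8 × 22.0³ × 33)
    = 5.69575e+07 / 2.81107e+06 = 20.26 → 20 coils

20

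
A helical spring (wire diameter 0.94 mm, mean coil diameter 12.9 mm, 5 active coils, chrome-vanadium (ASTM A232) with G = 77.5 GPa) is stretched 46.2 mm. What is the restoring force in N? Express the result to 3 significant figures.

k = Gd⁴/(8D³N_a) = (77.5×10³)(0.94⁴)/(8·12.9³·5) = 0.70467 N/mm
F = k·δ = 0.70467 × 46.2 = 32.556 N

32.6 N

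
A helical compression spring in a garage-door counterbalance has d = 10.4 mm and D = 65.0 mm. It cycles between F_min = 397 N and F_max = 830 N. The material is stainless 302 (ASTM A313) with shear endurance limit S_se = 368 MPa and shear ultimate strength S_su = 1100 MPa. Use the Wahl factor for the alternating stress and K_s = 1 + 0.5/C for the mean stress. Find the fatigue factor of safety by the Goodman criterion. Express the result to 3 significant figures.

5.10

C = D/d = 65.0/10.4 = 6.2500; K_W = (4C−1)/(4C−4)+0.615/C = 1.2413; K_s = 1+0.5/C = 1.0800
F_a = (F_max−F_min)/2 = 216.5 N; F_m = (F_max+F_min)/2 = 613.5 N
τ_a = K_W·8F_aD/(πd³) = 1.2413 × 31.857 = 39.543 MPa
τ_m = K_s·8F_mD/(πd³) = 1.0800 × 90.275 = 97.497 MPa
Goodman: 1/n_f = τ_a/S_se + τ_m/S_su = 39.543/368 + 97.497/1100 = 0.10745 + 0.08863 = 0.19609
n_f = 1/0.19609 = 5.1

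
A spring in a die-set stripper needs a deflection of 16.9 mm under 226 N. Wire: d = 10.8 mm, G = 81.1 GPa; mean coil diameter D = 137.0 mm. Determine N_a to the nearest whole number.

4

Required rate k = F/δ = 226/16.9 = 13.373 N/mm
N_a = Gd⁴/(8D³k) = (81.1×10³ × 10.8⁴)/(8 × 137.0³ × 13.373)
    = 1.10336e+09 / 2.75089e+08 = 4.011 → 4 coils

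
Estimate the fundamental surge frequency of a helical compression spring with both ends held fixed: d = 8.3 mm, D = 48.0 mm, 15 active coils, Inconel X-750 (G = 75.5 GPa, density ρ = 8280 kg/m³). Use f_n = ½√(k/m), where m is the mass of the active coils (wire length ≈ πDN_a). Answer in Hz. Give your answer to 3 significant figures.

k = Gd⁴/(8D³N_a) = (75.5×10³)(8.3⁴)/(8·48.0³·15) = 26.999 N/mm = 26999 N/m
Wire length L = πDN_a = π·48.0·15 = 2261.9 mm
m = ρ·(πd²/4)·L = 8280 × 54.106×10⁻⁶ m² × 2.2619 m = 1.0133 kg
f_n = ½√(k/m) = 0.5·√(26999/1.0133) = 0.5·√(26644) = 81.615 Hz

81.6 Hz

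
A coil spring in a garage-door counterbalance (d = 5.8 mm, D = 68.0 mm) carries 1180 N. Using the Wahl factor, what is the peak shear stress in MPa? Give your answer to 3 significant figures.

Spring index C = D/d = 68.0/5.8 = 11.7241
K_W = (4C−1)/(4C−4) + 0.615/C = 45.897/42.897 + 0.0525 = 1.1224
τ₀ = 8FD/(πd³) = 8·1180·68.0/(π·5.8³) = 641920/612.96 = 1047.2 MPa
τ_max = K·τ₀ = 1.1224 × 1047.2 = 1175.4 MPa

1180 MPa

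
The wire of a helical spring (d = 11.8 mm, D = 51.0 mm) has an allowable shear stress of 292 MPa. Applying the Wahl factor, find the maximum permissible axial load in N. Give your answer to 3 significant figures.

2700 N

C = D/d = 51.0/11.8 = 4.3220
K_W = (4C−1)/(4C−4) + 0.615/C = 16.288/13.288 + 0.1423 = 1.3681
τ_max = K·8FD/(πd³) → F_max = τ_allow·πd³/(8DK)
F_max = 292·π·11.8³/(8·51.0·1.3681) = 1.5072e+06/558.17 = 2700.3 N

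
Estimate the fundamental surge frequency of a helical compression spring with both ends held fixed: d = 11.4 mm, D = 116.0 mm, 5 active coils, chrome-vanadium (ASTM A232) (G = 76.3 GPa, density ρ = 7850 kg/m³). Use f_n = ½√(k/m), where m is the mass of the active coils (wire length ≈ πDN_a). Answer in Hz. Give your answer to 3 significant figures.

59.4 Hz

k = Gd⁴/(8D³N_a) = (76.3×10³)(11.4⁴)/(8·116.0³·5) = 20.64 N/mm = 20640 N/m
Wire length L = πDN_a = π·116.0·5 = 1822.1 mm
m = ρ·(πd²/4)·L = 7850 × 102.07×10⁻⁶ m² × 1.8221 m = 1.46 kg
f_n = ½√(k/m) = 0.5·√(20640/1.46) = 0.5·√(14137) = 59.45 Hz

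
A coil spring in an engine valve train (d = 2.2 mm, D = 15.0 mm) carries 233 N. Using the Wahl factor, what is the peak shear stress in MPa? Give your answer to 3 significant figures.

Spring index C = D/d = 15.0/2.2 = 6.8182
K_W = (4C−1)/(4C−4) + 0.615/C = 26.273/23.273 + 0.0902 = 1.2191
τ₀ = 8FD/(πd³) = 8·233·15.0/(π·2.2³) = 27960/33.452 = 835.83 MPa
τ_max = K·τ₀ = 1.2191 × 835.83 = 1019 MPa

1020 MPa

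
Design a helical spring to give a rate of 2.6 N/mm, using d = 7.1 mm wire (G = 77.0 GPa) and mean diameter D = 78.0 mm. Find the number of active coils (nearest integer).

20

N_a = Gd⁴/(8D³k) = (77.0×10³ × 7.1⁴)/(8 × 78.0³ × 2.6)
    = 1.9567e+08 / 9.87068e+06 = 19.82 → 20 coils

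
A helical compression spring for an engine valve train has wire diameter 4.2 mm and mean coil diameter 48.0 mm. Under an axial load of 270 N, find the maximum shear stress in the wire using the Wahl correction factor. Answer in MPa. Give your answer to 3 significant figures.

501 MPa

Spring index C = D/d = 48.0/4.2 = 11.4286
K_W = (4C−1)/(4C−4) + 0.615/C = 44.714/41.714 + 0.0538 = 1.1257
τ₀ = 8FD/(πd³) = 8·270·48.0/(π·4.2³) = 103680/232.75 = 445.45 MPa
τ_max = K·τ₀ = 1.1257 × 445.45 = 501.45 MPa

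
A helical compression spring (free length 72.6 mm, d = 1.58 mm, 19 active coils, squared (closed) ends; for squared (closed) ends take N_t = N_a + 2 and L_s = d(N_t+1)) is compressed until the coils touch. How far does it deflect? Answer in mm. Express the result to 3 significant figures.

37.8 mm

N_t = 21; L_s = 1.58·22 = 34.76 mm
δ_solid = L₀ − L_s = 72.6 − 34.76 = 37.84 mm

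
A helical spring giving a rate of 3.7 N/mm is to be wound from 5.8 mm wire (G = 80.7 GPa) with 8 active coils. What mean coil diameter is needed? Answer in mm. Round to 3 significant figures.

D = (Gd⁴/(8N_a·k))^(1/3) = (80.7×10³·5.8⁴/(8·8·3.7))^(1/3)
  = (385659)^(1/3) = 72.7894 mm

72.8 mm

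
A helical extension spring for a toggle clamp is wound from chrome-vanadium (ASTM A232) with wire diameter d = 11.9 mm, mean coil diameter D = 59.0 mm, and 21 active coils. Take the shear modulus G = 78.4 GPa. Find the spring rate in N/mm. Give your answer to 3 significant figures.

45.6 N/mm

k = Gd⁴/(8D³N_a) = (78.4×10³ × 11.9⁴) / (8 × 59.0³ × 21)
  = 1.57219e+09 / 3.45037e+07 = 45.566 N/mm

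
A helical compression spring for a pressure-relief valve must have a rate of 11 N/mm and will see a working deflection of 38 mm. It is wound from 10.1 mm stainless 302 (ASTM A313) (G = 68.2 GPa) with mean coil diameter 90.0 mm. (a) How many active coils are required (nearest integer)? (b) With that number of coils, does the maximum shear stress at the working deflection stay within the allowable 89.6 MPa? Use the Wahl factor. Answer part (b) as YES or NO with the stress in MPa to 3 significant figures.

(a) 11 coils; (b) NO, τ_max = 109 MPa

N_a = Gd⁴/(8D³k) = (68.2×10³)(10.1⁴)/(8·90.0³·11) = 11.06 → N_a = 11
Actual rate k = Gd⁴/(8D³·11) = 11.063 N/mm
Working load F = kδ = 11.063·38 = 420.38 N
C = 90.0/10.1 = 8.9109; K_W = (4C−1)/(4C−4)+0.615/C = 1.1638
τ_max = K_W·8FD/(πd³) = 1.1638·93.511 = 108.83 MPa
τ_max > 89.6 MPa → exceeds allowable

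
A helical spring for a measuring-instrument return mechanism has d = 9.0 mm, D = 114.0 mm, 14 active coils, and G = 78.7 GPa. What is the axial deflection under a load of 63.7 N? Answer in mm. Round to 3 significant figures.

k = Gd⁴/(8D³N_a) = (78.7×10³)(9.0⁴)/(8·114.0³·14) = 3.1118 N/mm
δ = F/k = 63.7 / 3.1118 = 20.47 mm

20.5 mm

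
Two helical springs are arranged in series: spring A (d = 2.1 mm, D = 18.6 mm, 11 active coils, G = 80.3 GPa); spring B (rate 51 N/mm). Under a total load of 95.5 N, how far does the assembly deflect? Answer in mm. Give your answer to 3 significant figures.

36.5 mm

k_A = Gd⁴/(8D³N_a) = (80.3×10³)(2.1⁴)/(8·18.6³·11) = 2.7579 N/mm
Series: 1/k_eq = 1/2.7579 + 1/51 = 0.38221; k_eq = 2.6164 N/mm
δ = F/k_eq = 95.5/2.6164 = 36.501 mm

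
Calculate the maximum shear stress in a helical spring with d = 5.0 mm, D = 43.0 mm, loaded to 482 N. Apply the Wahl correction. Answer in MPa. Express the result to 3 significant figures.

494 MPa

Spring index C = D/d = 43.0/5.0 = 8.6000
K_W = (4C−1)/(4C−4) + 0.615/C = 33.400/30.400 + 0.0715 = 1.1702
τ₀ = 8FD/(πd³) = 8·482·43.0/(π·5.0³) = 165808/392.7 = 422.23 MPa
τ_max = K·τ₀ = 1.1702 × 422.23 = 494.09 MPa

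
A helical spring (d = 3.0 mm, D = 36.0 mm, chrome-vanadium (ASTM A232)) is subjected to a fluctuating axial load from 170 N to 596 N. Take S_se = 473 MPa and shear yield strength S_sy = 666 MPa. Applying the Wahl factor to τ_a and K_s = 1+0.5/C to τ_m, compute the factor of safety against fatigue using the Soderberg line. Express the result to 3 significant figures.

0.267

C = D/d = 36.0/3.0 = 12.0000; K_W = (4C−1)/(4C−4)+0.615/C = 1.1194; K_s = 1+0.5/C = 1.0417
F_a = (F_max−F_min)/2 = 213 N; F_m = (F_max+F_min)/2 = 383 N
τ_a = K_W·8F_aD/(πd³) = 1.1194 × 723.2 = 809.57 MPa
τ_m = K_s·8F_mD/(πd³) = 1.0417 × 1300.4 = 1354.6 MPa
Soderberg: 1/n_f = τ_a/S_se + τ_m/S_sy = 809.57/473 + 1354.6/666 = 1.71157 + 2.03391 = 3.7455
n_f = 1/3.7455 = 0.267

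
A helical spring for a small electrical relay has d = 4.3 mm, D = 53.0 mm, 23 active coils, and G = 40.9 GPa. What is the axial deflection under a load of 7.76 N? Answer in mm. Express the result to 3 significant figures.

k = Gd⁴/(8D³N_a) = (40.9×10³)(4.3⁴)/(8·53.0³·23) = 0.51045 N/mm
δ = F/k = 7.76 / 0.51045 = 15.202 mm

15.2 mm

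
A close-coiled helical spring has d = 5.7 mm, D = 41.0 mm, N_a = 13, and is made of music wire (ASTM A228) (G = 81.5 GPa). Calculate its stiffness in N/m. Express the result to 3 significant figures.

12000 N/m

k = Gd⁴/(8D³N_a) = (81.5×10³ × 5.7⁴) / (8 × 41.0³ × 13)
  = 8.60314e+07 / 7.16778e+06 = 12.003 N/mm = 12003 N/m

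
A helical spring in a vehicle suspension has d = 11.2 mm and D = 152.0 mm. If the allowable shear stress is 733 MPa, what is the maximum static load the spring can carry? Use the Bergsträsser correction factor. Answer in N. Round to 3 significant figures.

C = D/d = 152.0/11.2 = 13.5714
K_B = (4C+2)/(4C−3) = 56.286/51.286 = 1.0975
τ_max = K·8FD/(πd³) → F_max = τ_allow·πd³/(8DK)
F_max = 733·π·11.2³/(8·152.0·1.0975) = 3.2353e+06/1334.6 = 2424.2 N

2420 N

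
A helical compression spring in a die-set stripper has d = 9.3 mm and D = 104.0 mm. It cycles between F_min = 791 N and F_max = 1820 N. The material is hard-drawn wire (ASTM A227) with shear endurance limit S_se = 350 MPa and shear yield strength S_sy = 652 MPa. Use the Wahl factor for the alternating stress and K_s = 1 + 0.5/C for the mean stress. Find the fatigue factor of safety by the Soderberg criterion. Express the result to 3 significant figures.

C = D/d = 104.0/9.3 = 11.1828; K_W = (4C−1)/(4C−4)+0.615/C = 1.1286; K_s = 1+0.5/C = 1.0447
F_a = (F_max−F_min)/2 = 514.5 N; F_m = (F_max+F_min)/2 = 1305.5 N
τ_a = K_W·8F_aD/(πd³) = 1.1286 × 169.4 = 191.19 MPa
τ_m = K_s·8F_mD/(πd³) = 1.0447 × 429.83 = 449.05 MPa
Soderberg: 1/n_f = τ_a/S_se + τ_m/S_sy = 191.19/350 + 449.05/652 = 0.54626 + 0.68873 = 1.235
n_f = 1/1.235 = 0.8097

0.810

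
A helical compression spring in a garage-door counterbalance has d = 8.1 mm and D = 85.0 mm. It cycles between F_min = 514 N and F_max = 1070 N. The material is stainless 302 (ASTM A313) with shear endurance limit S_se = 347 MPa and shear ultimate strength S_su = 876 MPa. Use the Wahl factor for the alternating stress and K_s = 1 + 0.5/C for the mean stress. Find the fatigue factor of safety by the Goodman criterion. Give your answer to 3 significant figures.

C = D/d = 85.0/8.1 = 10.4938; K_W = (4C−1)/(4C−4)+0.615/C = 1.1376; K_s = 1+0.5/C = 1.0476
F_a = (F_max−F_min)/2 = 278 N; F_m = (F_max+F_min)/2 = 792 N
τ_a = K_W·8F_aD/(πd³) = 1.1376 × 113.23 = 128.81 MPa
τ_m = K_s·8F_mD/(πd³) = 1.0476 × 322.57 = 337.94 MPa
Goodman: 1/n_f = τ_a/S_se + τ_m/S_su = 128.81/347 + 337.94/876 = 0.37120 + 0.38578 = 0.75698
n_f = 1/0.75698 = 1.321

1.32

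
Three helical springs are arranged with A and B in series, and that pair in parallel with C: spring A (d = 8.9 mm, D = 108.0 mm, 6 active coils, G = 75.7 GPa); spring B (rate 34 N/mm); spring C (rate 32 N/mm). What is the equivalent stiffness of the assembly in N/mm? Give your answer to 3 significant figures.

k_A = Gd⁴/(8D³N_a) = (75.7×10³)(8.9⁴)/(8·108.0³·6) = 7.8549 N/mm
Springs A,B series: k_AB = 1/(1/7.8549+1/34) = 6.3808 N/mm; parallel with C: k_eq = 6.3808+32 = 38.381 N/mm

38.4 N/mm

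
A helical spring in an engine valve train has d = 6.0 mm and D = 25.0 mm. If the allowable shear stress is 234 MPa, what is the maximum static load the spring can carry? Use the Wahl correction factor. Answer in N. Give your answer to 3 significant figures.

C = D/d = 25.0/6.0 = 4.1667
K_W = (4C−1)/(4C−4) + 0.615/C = 15.667/12.667 + 0.1476 = 1.3844
τ_max = K·8FD/(πd³) → F_max = τ_allow·πd³/(8DK)
F_max = 234·π·6.0³/(8·25.0·1.3844) = 1.5879e+05/276.89 = 573.48 N

573 N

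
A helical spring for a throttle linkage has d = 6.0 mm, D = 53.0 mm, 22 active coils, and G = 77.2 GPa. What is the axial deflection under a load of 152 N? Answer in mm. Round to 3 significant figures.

k = Gd⁴/(8D³N_a) = (77.2×10³)(6.0⁴)/(8·53.0³·22) = 3.8184 N/mm
δ = F/k = 152 / 3.8184 = 39.807 mm

39.8 mm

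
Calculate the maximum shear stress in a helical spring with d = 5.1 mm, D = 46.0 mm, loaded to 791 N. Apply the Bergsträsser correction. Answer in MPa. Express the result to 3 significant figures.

804 MPa

Spring index C = D/d = 46.0/5.1 = 9.0196
K_B = (4C+2)/(4C−3) = 38.078/33.078 = 1.1512
τ₀ = 8FD/(πd³) = 8·791·46.0/(π·5.1³) = 291088/416.74 = 698.5 MPa
τ_max = K·τ₀ = 1.1512 × 698.5 = 804.08 MPa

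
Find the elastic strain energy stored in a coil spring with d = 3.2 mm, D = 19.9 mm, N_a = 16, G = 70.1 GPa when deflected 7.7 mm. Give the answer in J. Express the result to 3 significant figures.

0.216 J

k = Gd⁴/(8D³N_a) = (70.1×10³)(3.2⁴)/(8·19.9³·16) = 7.287 N/mm
U = ½kδ² = 0.5 × 7.287 × 7.7² = 216.02 N·mm = 0.21602 J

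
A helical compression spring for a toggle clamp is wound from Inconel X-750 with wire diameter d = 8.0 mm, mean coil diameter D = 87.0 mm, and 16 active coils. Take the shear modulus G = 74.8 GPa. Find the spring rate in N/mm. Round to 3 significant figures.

k = Gd⁴/(8D³N_a) = (74.8×10³ × 8.0⁴) / (8 × 87.0³ × 16)
  = 3.06381e+08 / 8.42884e+07 = 3.6349 N/mm

3.63 N/mm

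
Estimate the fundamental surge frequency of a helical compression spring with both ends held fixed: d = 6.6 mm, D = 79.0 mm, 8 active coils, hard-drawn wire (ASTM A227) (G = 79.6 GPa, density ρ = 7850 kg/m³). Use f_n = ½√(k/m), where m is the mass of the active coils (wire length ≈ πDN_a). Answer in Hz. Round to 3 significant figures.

47.4 Hz

k = Gd⁴/(8D³N_a) = (79.6×10³)(6.6⁴)/(8·79.0³·8) = 4.7866 N/mm = 4786.6 N/m
Wire length L = πDN_a = π·79.0·8 = 1985.5 mm
m = ρ·(πd²/4)·L = 7850 × 34.212×10⁻⁶ m² × 1.9855 m = 0.53323 kg
f_n = ½√(k/m) = 0.5·√(4786.6/0.53323) = 0.5·√(8976.6) = 47.373 Hz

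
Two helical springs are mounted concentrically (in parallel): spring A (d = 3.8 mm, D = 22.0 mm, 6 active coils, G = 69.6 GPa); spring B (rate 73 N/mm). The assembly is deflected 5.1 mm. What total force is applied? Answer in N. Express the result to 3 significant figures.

517 N

k_A = Gd⁴/(8D³N_a) = (69.6×10³)(3.8⁴)/(8·22.0³·6) = 28.395 N/mm
Parallel: k_eq = 28.395 + 73 = 101.39 N/mm
F = k_eq·δ = 101.39·5.1 = 517.11 N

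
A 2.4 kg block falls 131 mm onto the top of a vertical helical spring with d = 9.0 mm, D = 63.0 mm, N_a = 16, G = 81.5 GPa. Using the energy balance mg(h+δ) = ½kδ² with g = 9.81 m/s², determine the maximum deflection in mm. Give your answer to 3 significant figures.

k = Gd⁴/(8D³N_a) = (81.5×10³)(9.0⁴)/(8·63.0³·16) = 16.707 N/mm
W = mg = 2.4 × 9.81 = 23.544 N
½kδ² − Wδ − Wh = 0 → δ = (W + √(W² + 2kWh))/k
δ = (23.544 + √(554.32 + 103057))/16.707 = (23.544 + 321.89)/16.707 = 20.676 mm

20.7 mm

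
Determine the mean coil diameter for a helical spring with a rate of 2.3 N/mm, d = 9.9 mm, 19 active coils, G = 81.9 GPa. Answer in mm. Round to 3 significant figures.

D = (Gd⁴/(8N_a·k))^(1/3) = (81.9×10³·9.9⁴/(8·19·2.3))^(1/3)
  = (2.25037e+06)^(1/3) = 131.0442 mm

131 mm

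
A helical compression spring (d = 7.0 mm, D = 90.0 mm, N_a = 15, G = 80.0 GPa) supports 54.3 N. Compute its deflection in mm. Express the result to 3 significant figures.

k = Gd⁴/(8D³N_a) = (80.0×10³)(7.0⁴)/(8·90.0³·15) = 2.1957 N/mm
δ = F/k = 54.3 / 2.1957 = 24.73 mm

24.7 mm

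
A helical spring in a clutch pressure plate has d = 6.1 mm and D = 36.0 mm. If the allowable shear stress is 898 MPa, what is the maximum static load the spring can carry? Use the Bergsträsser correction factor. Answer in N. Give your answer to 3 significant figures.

C = D/d = 36.0/6.1 = 5.9016
K_B = (4C+2)/(4C−3) = 25.607/20.607 = 1.2426
τ_max = K·8FD/(πd³) → F_max = τ_allow·πd³/(8DK)
F_max = 898·π·6.1³/(8·36.0·1.2426) = 6.4035e+05/357.88 = 1789.3 N

1790 N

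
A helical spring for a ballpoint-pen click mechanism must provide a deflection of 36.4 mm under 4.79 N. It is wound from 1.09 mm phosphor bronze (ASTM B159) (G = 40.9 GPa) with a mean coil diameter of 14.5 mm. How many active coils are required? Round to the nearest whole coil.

Required rate k = F/δ = 4.79/36.4 = 0.13159 N/mm
N_a = Gd⁴/(8D³k) = (40.9×10³ × 1.09⁴)/(8 × 14.5³ × 0.13159)
    = 57733.7 / 3209.43 = 17.99 → 18 coils

18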